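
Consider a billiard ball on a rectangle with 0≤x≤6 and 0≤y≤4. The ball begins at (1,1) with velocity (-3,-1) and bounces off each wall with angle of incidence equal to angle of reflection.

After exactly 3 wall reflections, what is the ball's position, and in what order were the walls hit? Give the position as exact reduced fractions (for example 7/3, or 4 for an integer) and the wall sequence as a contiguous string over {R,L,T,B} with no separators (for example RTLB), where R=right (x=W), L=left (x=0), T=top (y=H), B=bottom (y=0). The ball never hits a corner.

1. t=1/3 → L at (0,2/3); v=(3,-1)
2. t=2/3 → B at (2,0); v=(3,1)
3. t=4/3 → R at (6,4/3); v=(-3,1)

Final position: (6,4/3)
Wall sequence: LBR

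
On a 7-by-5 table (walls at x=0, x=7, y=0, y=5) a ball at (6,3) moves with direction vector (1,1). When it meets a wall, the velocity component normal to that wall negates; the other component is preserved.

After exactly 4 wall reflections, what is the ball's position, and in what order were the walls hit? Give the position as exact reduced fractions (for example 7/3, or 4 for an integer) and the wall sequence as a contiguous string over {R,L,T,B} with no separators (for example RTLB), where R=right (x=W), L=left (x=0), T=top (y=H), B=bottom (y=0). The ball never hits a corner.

Final position: (0,1)
Wall sequence: RTBL

1. t=1 → R at (7,4); v=(-1,1)
2. t=1 → T at (6,5); v=(-1,-1)
3. t=5 → B at (1,0); v=(-1,1)
4. t=1 → L at (0,1); v=(1,1)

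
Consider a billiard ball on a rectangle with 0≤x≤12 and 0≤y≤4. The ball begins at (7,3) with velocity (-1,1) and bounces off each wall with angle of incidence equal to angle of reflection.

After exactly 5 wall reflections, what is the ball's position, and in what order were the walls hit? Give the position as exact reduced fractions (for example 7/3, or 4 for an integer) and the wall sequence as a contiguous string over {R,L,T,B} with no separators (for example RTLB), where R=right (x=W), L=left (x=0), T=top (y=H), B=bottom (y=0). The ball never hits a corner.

Final position: (6,0)
Wall sequence: TBLTB

1. t=1 → T at (6,4); v=(-1,-1)
2. t=4 → B at (2,0); v=(-1,1)
3. t=2 → L at (0,2); v=(1,1)
4. t=2 → T at (2,4); v=(1,-1)
5. t=4 → B at (6,0); v=(1,1)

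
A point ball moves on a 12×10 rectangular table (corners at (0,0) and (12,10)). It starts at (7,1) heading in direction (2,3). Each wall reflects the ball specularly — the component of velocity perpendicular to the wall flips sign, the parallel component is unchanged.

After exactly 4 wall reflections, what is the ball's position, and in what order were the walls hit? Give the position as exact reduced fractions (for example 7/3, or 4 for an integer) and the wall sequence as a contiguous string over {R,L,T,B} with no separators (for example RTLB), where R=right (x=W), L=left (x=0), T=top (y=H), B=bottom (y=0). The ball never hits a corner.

1. t=5/2 → R at (12,17/2); v=(-2,3)
2. t=1/2 → T at (11,10); v=(-2,-3)
3. t=10/3 → B at (13/3,0); v=(-2,3)
4. t=13/6 → L at (0,13/2); v=(2,3)

Final position: (0,13/2)
Wall sequence: RTBL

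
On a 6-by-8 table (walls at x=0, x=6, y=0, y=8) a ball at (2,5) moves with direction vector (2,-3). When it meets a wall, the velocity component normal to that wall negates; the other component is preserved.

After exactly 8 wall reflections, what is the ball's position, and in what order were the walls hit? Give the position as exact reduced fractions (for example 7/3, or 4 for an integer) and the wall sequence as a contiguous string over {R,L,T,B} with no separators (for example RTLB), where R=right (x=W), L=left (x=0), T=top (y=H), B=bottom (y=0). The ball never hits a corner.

1. t=5/3 → B at (16/3,0); v=(2,3)
2. t=1/3 → R at (6,1); v=(-2,3)
3. t=7/3 → T at (4/3,8); v=(-2,-3)
4. t=2/3 → L at (0,6); v=(2,-3)
5. t=2 → B at (4,0); v=(2,3)
6. t=1 → R at (6,3); v=(-2,3)
7. t=5/3 → T at (8/3,8); v=(-2,-3)
8. t=4/3 → L at (0,4); v=(2,-3)

Final position: (0,4)
Wall sequence: BRTLBRTL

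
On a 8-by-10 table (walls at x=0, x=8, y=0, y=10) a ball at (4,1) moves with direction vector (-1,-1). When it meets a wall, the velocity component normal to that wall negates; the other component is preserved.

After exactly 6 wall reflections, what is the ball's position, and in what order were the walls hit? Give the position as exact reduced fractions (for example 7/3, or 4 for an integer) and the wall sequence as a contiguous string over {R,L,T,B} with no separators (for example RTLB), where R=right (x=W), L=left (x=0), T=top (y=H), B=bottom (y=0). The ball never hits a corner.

1. t=1 → B at (3,0); v=(-1,1)
2. t=3 → L at (0,3); v=(1,1)
3. t=7 → T at (7,10); v=(1,-1)
4. t=1 → R at (8,9); v=(-1,-1)
5. t=8 → L at (0,1); v=(1,-1)
6. t=1 → B at (1,0); v=(1,1)

Final position: (1,0)
Wall sequence: BLTRLB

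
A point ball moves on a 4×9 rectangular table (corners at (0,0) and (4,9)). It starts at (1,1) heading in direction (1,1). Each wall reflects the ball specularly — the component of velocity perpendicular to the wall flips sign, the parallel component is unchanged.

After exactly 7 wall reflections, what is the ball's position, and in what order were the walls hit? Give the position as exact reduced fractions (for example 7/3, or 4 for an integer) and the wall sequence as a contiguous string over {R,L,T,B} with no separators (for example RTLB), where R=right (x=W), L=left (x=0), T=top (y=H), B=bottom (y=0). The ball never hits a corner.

1. t=3 → R at (4,4); v=(-1,1)
2. t=4 → L at (0,8); v=(1,1)
3. t=1 → T at (1,9); v=(1,-1)
4. t=3 → R at (4,6); v=(-1,-1)
5. t=4 → L at (0,2); v=(1,-1)
6. t=2 → B at (2,0); v=(1,1)
7. t=2 → R at (4,2); v=(-1,1)

Final position: (4,2)
Wall sequence: RLTRLBR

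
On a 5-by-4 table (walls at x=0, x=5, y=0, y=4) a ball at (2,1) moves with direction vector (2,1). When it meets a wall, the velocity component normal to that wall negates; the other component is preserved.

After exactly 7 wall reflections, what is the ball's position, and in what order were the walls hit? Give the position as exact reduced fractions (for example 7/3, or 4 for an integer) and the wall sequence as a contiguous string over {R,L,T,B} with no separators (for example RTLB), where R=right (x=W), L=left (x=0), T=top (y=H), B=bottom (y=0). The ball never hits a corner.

1. t=3/2 → R at (5,5/2); v=(-2,1)
2. t=3/2 → T at (2,4); v=(-2,-1)
3. t=1 → L at (0,3); v=(2,-1)
4. t=5/2 → R at (5,1/2); v=(-2,-1)
5. t=1/2 → B at (4,0); v=(-2,1)
6. t=2 → L at (0,2); v=(2,1)
7. t=2 → T at (4,4); v=(2,-1)

Final position: (4,4)
Wall sequence: RTLRBLT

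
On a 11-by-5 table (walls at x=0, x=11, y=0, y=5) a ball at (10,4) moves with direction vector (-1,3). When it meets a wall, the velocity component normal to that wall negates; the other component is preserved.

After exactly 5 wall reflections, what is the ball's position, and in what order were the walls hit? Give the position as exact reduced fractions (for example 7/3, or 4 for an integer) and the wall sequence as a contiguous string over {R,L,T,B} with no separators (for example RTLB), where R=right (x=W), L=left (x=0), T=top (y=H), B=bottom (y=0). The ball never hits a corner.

1. t=1/3 → T at (29/3,5); v=(-1,-3)
2. t=5/3 → B at (8,0); v=(-1,3)
3. t=5/3 → T at (19/3,5); v=(-1,-3)
4. t=5/3 → B at (14/3,0); v=(-1,3)
5. t=5/3 → T at (3,5); v=(-1,-3)

Final position: (3,5)
Wall sequence: TBTBT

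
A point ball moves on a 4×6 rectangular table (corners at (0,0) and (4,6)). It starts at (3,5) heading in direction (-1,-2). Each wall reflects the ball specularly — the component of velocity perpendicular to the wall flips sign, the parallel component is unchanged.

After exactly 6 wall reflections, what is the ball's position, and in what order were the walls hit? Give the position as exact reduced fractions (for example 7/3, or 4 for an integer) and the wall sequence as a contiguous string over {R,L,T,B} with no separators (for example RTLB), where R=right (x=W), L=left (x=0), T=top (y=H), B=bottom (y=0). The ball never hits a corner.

1. t=5/2 → B at (1/2,0); v=(-1,2)
2. t=1/2 → L at (0,1); v=(1,2)
3. t=5/2 → T at (5/2,6); v=(1,-2)
4. t=3/2 → R at (4,3); v=(-1,-2)
5. t=3/2 → B at (5/2,0); v=(-1,2)
6. t=5/2 → L at (0,5); v=(1,2)

Final position: (0,5)
Wall sequence: BLTRBL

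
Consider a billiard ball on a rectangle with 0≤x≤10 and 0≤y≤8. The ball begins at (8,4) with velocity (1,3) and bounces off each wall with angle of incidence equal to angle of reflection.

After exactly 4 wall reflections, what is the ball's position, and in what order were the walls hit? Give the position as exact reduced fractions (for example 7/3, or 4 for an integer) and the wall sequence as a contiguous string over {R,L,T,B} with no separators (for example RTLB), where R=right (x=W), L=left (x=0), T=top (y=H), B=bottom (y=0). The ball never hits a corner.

Final position: (16/3,8)
Wall sequence: TRBT

1. t=4/3 → T at (28/3,8); v=(1,-3)
2. t=2/3 → R at (10,6); v=(-1,-3)
3. t=2 → B at (8,0); v=(-1,3)
4. t=8/3 → T at (16/3,8); v=(-1,-3)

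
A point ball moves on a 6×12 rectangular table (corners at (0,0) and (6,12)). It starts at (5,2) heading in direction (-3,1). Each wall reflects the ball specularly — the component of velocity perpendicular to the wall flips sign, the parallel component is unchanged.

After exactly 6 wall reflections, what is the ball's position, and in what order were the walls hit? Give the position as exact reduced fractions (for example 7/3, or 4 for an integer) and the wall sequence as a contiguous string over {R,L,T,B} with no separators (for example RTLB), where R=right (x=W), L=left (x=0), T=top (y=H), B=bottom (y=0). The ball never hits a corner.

Final position: (1,12)
Wall sequence: LRLRLT

1. t=5/3 → L at (0,11/3); v=(3,1)
2. t=2 → R at (6,17/3); v=(-3,1)
3. t=2 → L at (0,23/3); v=(3,1)
4. t=2 → R at (6,29/3); v=(-3,1)
5. t=2 → L at (0,35/3); v=(3,1)
6. t=1/3 → T at (1,12); v=(3,-1)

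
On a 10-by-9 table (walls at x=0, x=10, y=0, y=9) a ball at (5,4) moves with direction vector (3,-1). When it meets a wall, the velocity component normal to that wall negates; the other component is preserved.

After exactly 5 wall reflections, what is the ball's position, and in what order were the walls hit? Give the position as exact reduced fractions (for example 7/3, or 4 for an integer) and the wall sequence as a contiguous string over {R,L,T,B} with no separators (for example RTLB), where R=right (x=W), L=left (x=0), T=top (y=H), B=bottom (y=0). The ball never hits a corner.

1. t=5/3 → R at (10,7/3); v=(-3,-1)
2. t=7/3 → B at (3,0); v=(-3,1)
3. t=1 → L at (0,1); v=(3,1)
4. t=10/3 → R at (10,13/3); v=(-3,1)
5. t=10/3 → L at (0,23/3); v=(3,1)

Final position: (0,23/3)
Wall sequence: RBLRL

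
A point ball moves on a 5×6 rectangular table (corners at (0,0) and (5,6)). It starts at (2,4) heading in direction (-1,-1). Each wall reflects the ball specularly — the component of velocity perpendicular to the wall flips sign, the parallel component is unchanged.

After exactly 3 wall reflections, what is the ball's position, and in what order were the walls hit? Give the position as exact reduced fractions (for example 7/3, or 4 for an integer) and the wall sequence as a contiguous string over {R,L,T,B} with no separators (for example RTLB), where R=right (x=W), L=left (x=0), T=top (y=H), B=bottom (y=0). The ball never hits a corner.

Final position: (5,3)
Wall sequence: LBR

1. t=2 → L at (0,2); v=(1,-1)
2. t=2 → B at (2,0); v=(1,1)
3. t=3 → R at (5,3); v=(-1,1)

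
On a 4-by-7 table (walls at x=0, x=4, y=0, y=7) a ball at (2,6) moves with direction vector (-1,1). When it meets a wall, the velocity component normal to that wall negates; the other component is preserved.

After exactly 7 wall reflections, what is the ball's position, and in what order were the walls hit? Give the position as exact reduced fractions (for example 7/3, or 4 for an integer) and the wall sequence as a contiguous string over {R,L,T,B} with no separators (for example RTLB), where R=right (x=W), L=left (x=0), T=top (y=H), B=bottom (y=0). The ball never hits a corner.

1. t=1 → T at (1,7); v=(-1,-1)
2. t=1 → L at (0,6); v=(1,-1)
3. t=4 → R at (4,2); v=(-1,-1)
4. t=2 → B at (2,0); v=(-1,1)
5. t=2 → L at (0,2); v=(1,1)
6. t=4 → R at (4,6); v=(-1,1)
7. t=1 → T at (3,7); v=(-1,-1)

Final position: (3,7)
Wall sequence: TLRBLRT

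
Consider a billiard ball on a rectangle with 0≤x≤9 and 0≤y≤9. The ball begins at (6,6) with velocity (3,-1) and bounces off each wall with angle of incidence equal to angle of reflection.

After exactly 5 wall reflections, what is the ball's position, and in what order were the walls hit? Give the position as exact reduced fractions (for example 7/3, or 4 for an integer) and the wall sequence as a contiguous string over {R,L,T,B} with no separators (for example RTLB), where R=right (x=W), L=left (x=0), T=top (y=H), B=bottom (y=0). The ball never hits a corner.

Final position: (0,4)
Wall sequence: RLBRL

1. t=1 → R at (9,5); v=(-3,-1)
2. t=3 → L at (0,2); v=(3,-1)
3. t=2 → B at (6,0); v=(3,1)
4. t=1 → R at (9,1); v=(-3,1)
5. t=3 → L at (0,4); v=(3,1)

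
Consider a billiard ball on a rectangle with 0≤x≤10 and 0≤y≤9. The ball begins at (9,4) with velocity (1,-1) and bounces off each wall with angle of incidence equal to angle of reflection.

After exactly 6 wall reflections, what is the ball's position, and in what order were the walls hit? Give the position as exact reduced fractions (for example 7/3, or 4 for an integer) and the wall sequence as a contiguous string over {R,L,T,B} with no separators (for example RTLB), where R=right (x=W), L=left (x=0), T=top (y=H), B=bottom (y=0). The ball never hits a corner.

1. t=1 → R at (10,3); v=(-1,-1)
2. t=3 → B at (7,0); v=(-1,1)
3. t=7 → L at (0,7); v=(1,1)
4. t=2 → T at (2,9); v=(1,-1)
5. t=8 → R at (10,1); v=(-1,-1)
6. t=1 → B at (9,0); v=(-1,1)

Final position: (9,0)
Wall sequence: RBLTRB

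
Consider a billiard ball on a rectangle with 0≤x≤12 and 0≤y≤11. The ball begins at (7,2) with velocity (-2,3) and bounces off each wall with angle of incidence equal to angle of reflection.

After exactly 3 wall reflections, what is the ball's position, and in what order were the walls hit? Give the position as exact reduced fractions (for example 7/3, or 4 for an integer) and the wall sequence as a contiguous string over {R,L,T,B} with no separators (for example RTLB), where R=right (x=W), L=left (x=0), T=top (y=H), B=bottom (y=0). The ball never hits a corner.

Final position: (19/3,0)
Wall sequence: TLB

1. t=3 → T at (1,11); v=(-2,-3)
2. t=1/2 → L at (0,19/2); v=(2,-3)
3. t=19/6 → B at (19/3,0); v=(2,3)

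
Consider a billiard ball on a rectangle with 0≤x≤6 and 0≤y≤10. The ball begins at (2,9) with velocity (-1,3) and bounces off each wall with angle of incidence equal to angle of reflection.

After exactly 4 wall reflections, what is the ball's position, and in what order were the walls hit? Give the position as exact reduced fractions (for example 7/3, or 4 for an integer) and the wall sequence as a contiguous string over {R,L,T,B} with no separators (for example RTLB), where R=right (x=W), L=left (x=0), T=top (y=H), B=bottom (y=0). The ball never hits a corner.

1. t=1/3 → T at (5/3,10); v=(-1,-3)
2. t=5/3 → L at (0,5); v=(1,-3)
3. t=5/3 → B at (5/3,0); v=(1,3)
4. t=10/3 → T at (5,10); v=(1,-3)

Final position: (5,10)
Wall sequence: TLBT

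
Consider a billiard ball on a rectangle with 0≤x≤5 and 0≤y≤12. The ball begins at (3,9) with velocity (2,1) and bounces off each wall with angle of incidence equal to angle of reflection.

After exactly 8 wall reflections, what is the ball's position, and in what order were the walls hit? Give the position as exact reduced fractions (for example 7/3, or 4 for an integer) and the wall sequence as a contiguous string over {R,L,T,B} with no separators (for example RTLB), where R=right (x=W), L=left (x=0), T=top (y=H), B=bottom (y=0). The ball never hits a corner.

1. t=1 → R at (5,10); v=(-2,1)
2. t=2 → T at (1,12); v=(-2,-1)
3. t=1/2 → L at (0,23/2); v=(2,-1)
4. t=5/2 → R at (5,9); v=(-2,-1)
5. t=5/2 → L at (0,13/2); v=(2,-1)
6. t=5/2 → R at (5,4); v=(-2,-1)
7. t=5/2 → L at (0,3/2); v=(2,-1)
8. t=3/2 → B at (3,0); v=(2,1)

Final position: (3,0)
Wall sequence: RTLRLRLB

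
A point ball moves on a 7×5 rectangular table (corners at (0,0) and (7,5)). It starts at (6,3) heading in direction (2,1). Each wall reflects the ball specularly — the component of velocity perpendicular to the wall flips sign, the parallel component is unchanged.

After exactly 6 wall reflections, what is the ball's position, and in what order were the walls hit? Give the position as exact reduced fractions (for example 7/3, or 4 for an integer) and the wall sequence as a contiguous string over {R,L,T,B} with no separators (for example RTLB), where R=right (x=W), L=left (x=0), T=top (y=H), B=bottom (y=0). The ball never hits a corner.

Final position: (0,4)
Wall sequence: RTLBRL

1. t=1/2 → R at (7,7/2); v=(-2,1)
2. t=3/2 → T at (4,5); v=(-2,-1)
3. t=2 → L at (0,3); v=(2,-1)
4. t=3 → B at (6,0); v=(2,1)
5. t=1/2 → R at (7,1/2); v=(-2,1)
6. t=7/2 → L at (0,4); v=(2,1)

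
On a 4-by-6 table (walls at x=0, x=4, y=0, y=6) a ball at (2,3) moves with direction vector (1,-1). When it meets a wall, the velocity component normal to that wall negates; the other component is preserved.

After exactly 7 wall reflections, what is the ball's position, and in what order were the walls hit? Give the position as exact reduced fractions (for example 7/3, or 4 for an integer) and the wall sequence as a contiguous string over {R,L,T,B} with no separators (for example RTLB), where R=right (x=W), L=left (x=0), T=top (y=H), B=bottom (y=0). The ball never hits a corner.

Final position: (1,0)
Wall sequence: RBLTRLB

1. t=2 → R at (4,1); v=(-1,-1)
2. t=1 → B at (3,0); v=(-1,1)
3. t=3 → L at (0,3); v=(1,1)
4. t=3 → T at (3,6); v=(1,-1)
5. t=1 → R at (4,5); v=(-1,-1)
6. t=4 → L at (0,1); v=(1,-1)
7. t=1 → B at (1,0); v=(1,1)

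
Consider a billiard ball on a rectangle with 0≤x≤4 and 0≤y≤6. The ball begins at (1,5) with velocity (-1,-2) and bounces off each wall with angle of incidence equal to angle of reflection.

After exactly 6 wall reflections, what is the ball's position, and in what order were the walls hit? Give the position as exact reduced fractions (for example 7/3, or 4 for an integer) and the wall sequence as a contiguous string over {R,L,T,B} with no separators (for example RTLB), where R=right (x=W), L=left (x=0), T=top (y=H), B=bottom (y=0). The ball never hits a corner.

1. t=1 → L at (0,3); v=(1,-2)
2. t=3/2 → B at (3/2,0); v=(1,2)
3. t=5/2 → R at (4,5); v=(-1,2)
4. t=1/2 → T at (7/2,6); v=(-1,-2)
5. t=3 → B at (1/2,0); v=(-1,2)
6. t=1/2 → L at (0,1); v=(1,2)

Final position: (0,1)
Wall sequence: LBRTBL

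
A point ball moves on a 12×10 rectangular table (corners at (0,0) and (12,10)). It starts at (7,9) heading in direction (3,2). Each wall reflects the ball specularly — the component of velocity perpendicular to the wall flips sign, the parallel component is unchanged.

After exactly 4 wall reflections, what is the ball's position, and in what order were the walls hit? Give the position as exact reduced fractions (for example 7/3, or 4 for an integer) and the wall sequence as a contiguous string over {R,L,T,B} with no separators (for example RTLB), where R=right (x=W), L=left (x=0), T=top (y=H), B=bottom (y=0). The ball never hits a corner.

Final position: (0,1/3)
Wall sequence: TRBL

1. t=1/2 → T at (17/2,10); v=(3,-2)
2. t=7/6 → R at (12,23/3); v=(-3,-2)
3. t=23/6 → B at (1/2,0); v=(-3,2)
4. t=1/6 → L at (0,1/3); v=(3,2)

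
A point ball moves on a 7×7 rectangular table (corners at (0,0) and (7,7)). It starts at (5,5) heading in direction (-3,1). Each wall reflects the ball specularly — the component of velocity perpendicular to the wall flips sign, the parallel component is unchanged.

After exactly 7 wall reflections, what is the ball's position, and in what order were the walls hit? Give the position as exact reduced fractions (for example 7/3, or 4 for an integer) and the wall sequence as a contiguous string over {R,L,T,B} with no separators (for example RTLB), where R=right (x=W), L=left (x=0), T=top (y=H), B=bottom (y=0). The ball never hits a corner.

Final position: (0,2)
Wall sequence: LTRLRBL

1. t=5/3 → L at (0,20/3); v=(3,1)
2. t=1/3 → T at (1,7); v=(3,-1)
3. t=2 → R at (7,5); v=(-3,-1)
4. t=7/3 → L at (0,8/3); v=(3,-1)
5. t=7/3 → R at (7,1/3); v=(-3,-1)
6. t=1/3 → B at (6,0); v=(-3,1)
7. t=2 → L at (0,2); v=(3,1)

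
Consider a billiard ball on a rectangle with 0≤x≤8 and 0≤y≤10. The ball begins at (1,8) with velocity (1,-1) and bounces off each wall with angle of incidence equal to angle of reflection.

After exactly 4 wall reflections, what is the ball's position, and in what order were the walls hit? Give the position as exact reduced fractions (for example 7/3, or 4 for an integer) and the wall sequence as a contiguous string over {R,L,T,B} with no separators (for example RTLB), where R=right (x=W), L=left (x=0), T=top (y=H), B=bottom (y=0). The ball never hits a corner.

Final position: (3,10)
Wall sequence: RBLT

1. t=7 → R at (8,1); v=(-1,-1)
2. t=1 → B at (7,0); v=(-1,1)
3. t=7 → L at (0,7); v=(1,1)
4. t=3 → T at (3,10); v=(1,-1)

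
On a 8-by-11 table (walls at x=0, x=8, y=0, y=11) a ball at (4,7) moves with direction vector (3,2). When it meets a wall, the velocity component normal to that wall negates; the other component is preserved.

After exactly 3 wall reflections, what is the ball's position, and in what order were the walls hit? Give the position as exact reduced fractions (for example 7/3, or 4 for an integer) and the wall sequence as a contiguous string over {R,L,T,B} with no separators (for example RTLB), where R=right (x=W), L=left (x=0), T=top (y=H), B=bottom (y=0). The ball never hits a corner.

Final position: (0,7)
Wall sequence: RTL

1. t=4/3 → R at (8,29/3); v=(-3,2)
2. t=2/3 → T at (6,11); v=(-3,-2)
3. t=2 → L at (0,7); v=(3,-2)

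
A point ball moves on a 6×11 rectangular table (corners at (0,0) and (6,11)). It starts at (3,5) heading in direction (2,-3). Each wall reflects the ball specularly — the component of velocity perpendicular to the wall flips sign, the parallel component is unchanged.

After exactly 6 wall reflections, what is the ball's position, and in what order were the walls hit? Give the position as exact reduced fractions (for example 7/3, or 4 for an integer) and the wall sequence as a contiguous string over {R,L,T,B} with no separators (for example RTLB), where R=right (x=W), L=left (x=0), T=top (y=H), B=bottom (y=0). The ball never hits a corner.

1. t=3/2 → R at (6,1/2); v=(-2,-3)
2. t=1/6 → B at (17/3,0); v=(-2,3)
3. t=17/6 → L at (0,17/2); v=(2,3)
4. t=5/6 → T at (5/3,11); v=(2,-3)
5. t=13/6 → R at (6,9/2); v=(-2,-3)
6. t=3/2 → B at (3,0); v=(-2,3)

Final position: (3,0)
Wall sequence: RBLTRB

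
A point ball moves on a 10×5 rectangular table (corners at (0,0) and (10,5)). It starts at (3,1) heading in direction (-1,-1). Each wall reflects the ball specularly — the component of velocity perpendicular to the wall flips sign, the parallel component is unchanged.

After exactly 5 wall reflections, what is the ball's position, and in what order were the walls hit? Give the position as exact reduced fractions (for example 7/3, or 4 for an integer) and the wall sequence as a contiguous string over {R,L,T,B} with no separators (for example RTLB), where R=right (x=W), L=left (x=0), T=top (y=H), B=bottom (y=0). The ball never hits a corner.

Final position: (10,2)
Wall sequence: BLTBR

1. t=1 → B at (2,0); v=(-1,1)
2. t=2 → L at (0,2); v=(1,1)
3. t=3 → T at (3,5); v=(1,-1)
4. t=5 → B at (8,0); v=(1,1)
5. t=2 → R at (10,2); v=(-1,1)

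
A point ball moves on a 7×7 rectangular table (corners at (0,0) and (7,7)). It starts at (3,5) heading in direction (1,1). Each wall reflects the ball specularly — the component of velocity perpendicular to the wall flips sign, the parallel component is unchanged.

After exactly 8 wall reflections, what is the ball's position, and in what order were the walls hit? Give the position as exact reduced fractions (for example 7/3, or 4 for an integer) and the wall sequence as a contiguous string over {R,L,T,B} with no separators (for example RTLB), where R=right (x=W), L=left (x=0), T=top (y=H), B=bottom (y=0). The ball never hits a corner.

Final position: (0,2)
Wall sequence: TRBLTRBL

1. t=2 → T at (5,7); v=(1,-1)
2. t=2 → R at (7,5); v=(-1,-1)
3. t=5 → B at (2,0); v=(-1,1)
4. t=2 → L at (0,2); v=(1,1)
5. t=5 → T at (5,7); v=(1,-1)
6. t=2 → R at (7,5); v=(-1,-1)
7. t=5 → B at (2,0); v=(-1,1)
8. t=2 → L at (0,2); v=(1,1)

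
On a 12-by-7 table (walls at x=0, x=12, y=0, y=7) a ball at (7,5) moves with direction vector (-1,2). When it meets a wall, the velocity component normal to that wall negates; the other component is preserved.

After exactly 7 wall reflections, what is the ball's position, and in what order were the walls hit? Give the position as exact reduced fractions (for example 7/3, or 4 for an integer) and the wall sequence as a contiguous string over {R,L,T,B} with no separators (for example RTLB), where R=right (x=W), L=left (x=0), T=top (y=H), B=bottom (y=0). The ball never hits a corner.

1. t=1 → T at (6,7); v=(-1,-2)
2. t=7/2 → B at (5/2,0); v=(-1,2)
3. t=5/2 → L at (0,5); v=(1,2)
4. t=1 → T at (1,7); v=(1,-2)
5. t=7/2 → B at (9/2,0); v=(1,2)
6. t=7/2 → T at (8,7); v=(1,-2)
7. t=7/2 → B at (23/2,0); v=(1,2)

Final position: (23/2,0)
Wall sequence: TBLTBTB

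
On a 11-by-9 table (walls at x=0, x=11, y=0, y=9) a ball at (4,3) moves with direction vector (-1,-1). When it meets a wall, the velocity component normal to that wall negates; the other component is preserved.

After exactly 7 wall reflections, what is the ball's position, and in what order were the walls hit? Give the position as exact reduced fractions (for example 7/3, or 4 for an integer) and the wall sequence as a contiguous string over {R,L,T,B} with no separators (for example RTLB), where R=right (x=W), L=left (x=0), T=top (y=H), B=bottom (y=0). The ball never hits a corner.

Final position: (4,9)
Wall sequence: BLTRBLT

1. t=3 → B at (1,0); v=(-1,1)
2. t=1 → L at (0,1); v=(1,1)
3. t=8 → T at (8,9); v=(1,-1)
4. t=3 → R at (11,6); v=(-1,-1)
5. t=6 → B at (5,0); v=(-1,1)
6. t=5 → L at (0,5); v=(1,1)
7. t=4 → T at (4,9); v=(1,-1)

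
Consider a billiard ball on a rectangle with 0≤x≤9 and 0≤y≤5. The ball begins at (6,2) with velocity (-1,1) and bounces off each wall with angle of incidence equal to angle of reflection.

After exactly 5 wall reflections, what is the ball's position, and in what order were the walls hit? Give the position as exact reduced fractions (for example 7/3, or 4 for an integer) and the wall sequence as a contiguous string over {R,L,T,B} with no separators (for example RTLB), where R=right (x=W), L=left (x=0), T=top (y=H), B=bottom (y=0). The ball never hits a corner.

1. t=3 → T at (3,5); v=(-1,-1)
2. t=3 → L at (0,2); v=(1,-1)
3. t=2 → B at (2,0); v=(1,1)
4. t=5 → T at (7,5); v=(1,-1)
5. t=2 → R at (9,3); v=(-1,-1)

Final position: (9,3)
Wall sequence: TLBTR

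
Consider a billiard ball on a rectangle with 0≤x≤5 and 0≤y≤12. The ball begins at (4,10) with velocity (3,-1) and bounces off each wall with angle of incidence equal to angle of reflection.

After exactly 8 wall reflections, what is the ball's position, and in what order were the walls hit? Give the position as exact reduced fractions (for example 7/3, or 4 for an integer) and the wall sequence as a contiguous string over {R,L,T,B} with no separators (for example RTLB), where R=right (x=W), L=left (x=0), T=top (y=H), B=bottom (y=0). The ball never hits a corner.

Final position: (5,1/3)
Wall sequence: RLRLRLBR

1. t=1/3 → R at (5,29/3); v=(-3,-1)
2. t=5/3 → L at (0,8); v=(3,-1)
3. t=5/3 → R at (5,19/3); v=(-3,-1)
4. t=5/3 → L at (0,14/3); v=(3,-1)
5. t=5/3 → R at (5,3); v=(-3,-1)
6. t=5/3 → L at (0,4/3); v=(3,-1)
7. t=4/3 → B at (4,0); v=(3,1)
8. t=1/3 → R at (5,1/3); v=(-3,1)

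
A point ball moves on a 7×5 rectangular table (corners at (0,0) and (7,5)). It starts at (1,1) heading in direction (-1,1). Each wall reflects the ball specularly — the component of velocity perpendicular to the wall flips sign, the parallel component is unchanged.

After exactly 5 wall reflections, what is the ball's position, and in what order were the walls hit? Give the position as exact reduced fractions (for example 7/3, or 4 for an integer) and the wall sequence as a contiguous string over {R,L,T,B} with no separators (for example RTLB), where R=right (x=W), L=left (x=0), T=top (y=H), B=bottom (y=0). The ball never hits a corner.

Final position: (1,5)
Wall sequence: LTRBT

1. t=1 → L at (0,2); v=(1,1)
2. t=3 → T at (3,5); v=(1,-1)
3. t=4 → R at (7,1); v=(-1,-1)
4. t=1 → B at (6,0); v=(-1,1)
5. t=5 → T at (1,5); v=(-1,-1)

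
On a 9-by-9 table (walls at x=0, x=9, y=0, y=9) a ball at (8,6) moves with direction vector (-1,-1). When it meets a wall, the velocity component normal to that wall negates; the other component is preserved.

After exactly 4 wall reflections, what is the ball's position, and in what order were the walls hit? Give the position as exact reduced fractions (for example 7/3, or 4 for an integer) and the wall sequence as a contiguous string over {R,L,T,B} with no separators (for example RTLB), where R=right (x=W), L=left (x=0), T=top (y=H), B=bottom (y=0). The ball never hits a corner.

1. t=6 → B at (2,0); v=(-1,1)
2. t=2 → L at (0,2); v=(1,1)
3. t=7 → T at (7,9); v=(1,-1)
4. t=2 → R at (9,7); v=(-1,-1)

Final position: (9,7)
Wall sequence: BLTR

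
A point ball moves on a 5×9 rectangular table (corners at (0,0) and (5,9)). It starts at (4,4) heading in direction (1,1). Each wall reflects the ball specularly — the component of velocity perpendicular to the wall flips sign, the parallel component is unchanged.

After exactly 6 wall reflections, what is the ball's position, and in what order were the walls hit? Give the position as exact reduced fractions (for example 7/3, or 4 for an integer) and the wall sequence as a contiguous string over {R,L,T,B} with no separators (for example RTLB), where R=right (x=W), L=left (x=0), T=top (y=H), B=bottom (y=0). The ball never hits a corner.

1. t=1 → R at (5,5); v=(-1,1)
2. t=4 → T at (1,9); v=(-1,-1)
3. t=1 → L at (0,8); v=(1,-1)
4. t=5 → R at (5,3); v=(-1,-1)
5. t=3 → B at (2,0); v=(-1,1)
6. t=2 → L at (0,2); v=(1,1)

Final position: (0,2)
Wall sequence: RTLRBL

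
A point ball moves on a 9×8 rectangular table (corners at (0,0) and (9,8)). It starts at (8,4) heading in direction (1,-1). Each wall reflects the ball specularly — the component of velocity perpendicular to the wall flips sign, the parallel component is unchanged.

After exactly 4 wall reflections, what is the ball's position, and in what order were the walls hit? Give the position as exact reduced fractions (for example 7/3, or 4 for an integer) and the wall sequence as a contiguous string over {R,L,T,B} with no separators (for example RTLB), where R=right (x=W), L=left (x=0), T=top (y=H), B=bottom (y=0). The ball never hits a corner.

Final position: (2,8)
Wall sequence: RBLT

1. t=1 → R at (9,3); v=(-1,-1)
2. t=3 → B at (6,0); v=(-1,1)
3. t=6 → L at (0,6); v=(1,1)
4. t=2 → T at (2,8); v=(1,-1)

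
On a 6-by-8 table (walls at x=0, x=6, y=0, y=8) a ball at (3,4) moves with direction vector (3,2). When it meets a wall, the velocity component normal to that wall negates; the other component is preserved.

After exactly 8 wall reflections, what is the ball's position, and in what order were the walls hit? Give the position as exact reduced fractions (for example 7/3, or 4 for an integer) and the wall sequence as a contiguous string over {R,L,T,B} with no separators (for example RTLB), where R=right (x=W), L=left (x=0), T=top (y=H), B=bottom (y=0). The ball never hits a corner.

1. t=1 → R at (6,6); v=(-3,2)
2. t=1 → T at (3,8); v=(-3,-2)
3. t=1 → L at (0,6); v=(3,-2)
4. t=2 → R at (6,2); v=(-3,-2)
5. t=1 → B at (3,0); v=(-3,2)
6. t=1 → L at (0,2); v=(3,2)
7. t=2 → R at (6,6); v=(-3,2)
8. t=1 → T at (3,8); v=(-3,-2)

Final position: (3,8)
Wall sequence: RTLRBLRT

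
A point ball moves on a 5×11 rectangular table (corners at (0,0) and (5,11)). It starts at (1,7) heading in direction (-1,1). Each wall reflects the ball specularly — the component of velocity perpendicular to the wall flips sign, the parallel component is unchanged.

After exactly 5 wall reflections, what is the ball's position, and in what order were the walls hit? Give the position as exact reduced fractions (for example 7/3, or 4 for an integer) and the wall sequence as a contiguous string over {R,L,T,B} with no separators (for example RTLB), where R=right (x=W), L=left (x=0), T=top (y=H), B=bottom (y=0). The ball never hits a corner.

1. t=1 → L at (0,8); v=(1,1)
2. t=3 → T at (3,11); v=(1,-1)
3. t=2 → R at (5,9); v=(-1,-1)
4. t=5 → L at (0,4); v=(1,-1)
5. t=4 → B at (4,0); v=(1,1)

Final position: (4,0)
Wall sequence: LTRLB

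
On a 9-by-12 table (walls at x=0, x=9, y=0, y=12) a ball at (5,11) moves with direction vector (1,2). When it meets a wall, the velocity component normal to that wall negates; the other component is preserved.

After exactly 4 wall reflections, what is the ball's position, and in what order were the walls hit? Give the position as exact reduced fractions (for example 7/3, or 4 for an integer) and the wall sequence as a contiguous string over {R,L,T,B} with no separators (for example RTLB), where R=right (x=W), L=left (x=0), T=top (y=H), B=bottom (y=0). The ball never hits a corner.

Final position: (1/2,12)
Wall sequence: TRBT

1. t=1/2 → T at (11/2,12); v=(1,-2)
2. t=7/2 → R at (9,5); v=(-1,-2)
3. t=5/2 → B at (13/2,0); v=(-1,2)
4. t=6 → T at (1/2,12); v=(-1,-2)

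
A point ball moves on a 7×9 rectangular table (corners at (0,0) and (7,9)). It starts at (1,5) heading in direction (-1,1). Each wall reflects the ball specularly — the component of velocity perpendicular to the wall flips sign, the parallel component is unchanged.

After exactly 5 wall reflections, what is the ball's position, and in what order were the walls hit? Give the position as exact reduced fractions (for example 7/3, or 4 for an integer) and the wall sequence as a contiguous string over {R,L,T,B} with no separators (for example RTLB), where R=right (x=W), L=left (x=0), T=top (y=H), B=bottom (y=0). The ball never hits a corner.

1. t=1 → L at (0,6); v=(1,1)
2. t=3 → T at (3,9); v=(1,-1)
3. t=4 → R at (7,5); v=(-1,-1)
4. t=5 → B at (2,0); v=(-1,1)
5. t=2 → L at (0,2); v=(1,1)

Final position: (0,2)
Wall sequence: LTRBL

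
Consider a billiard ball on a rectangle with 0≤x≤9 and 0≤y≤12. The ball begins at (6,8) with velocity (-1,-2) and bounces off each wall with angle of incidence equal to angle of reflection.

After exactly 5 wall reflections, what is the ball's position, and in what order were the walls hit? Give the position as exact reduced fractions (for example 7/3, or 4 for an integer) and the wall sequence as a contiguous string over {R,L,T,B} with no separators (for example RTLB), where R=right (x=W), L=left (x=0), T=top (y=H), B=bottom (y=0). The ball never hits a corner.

1. t=4 → B at (2,0); v=(-1,2)
2. t=2 → L at (0,4); v=(1,2)
3. t=4 → T at (4,12); v=(1,-2)
4. t=5 → R at (9,2); v=(-1,-2)
5. t=1 → B at (8,0); v=(-1,2)

Final position: (8,0)
Wall sequence: BLTRB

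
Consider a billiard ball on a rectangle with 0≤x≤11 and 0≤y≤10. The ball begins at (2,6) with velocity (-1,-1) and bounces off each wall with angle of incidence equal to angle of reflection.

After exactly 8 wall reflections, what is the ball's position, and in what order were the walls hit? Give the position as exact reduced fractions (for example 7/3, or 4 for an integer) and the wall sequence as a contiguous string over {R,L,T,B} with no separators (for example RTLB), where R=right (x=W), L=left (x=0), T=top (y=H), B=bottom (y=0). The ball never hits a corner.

1. t=2 → L at (0,4); v=(1,-1)
2. t=4 → B at (4,0); v=(1,1)
3. t=7 → R at (11,7); v=(-1,1)
4. t=3 → T at (8,10); v=(-1,-1)
5. t=8 → L at (0,2); v=(1,-1)
6. t=2 → B at (2,0); v=(1,1)
7. t=9 → R at (11,9); v=(-1,1)
8. t=1 → T at (10,10); v=(-1,-1)

Final position: (10,10)
Wall sequence: LBRTLBRT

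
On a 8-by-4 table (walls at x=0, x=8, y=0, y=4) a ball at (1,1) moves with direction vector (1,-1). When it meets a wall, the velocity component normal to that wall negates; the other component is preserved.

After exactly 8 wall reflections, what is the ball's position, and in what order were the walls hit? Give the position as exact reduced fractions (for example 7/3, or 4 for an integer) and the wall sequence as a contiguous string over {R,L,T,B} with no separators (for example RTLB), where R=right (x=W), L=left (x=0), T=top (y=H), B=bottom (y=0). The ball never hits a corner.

1. t=1 → B at (2,0); v=(1,1)
2. t=4 → T at (6,4); v=(1,-1)
3. t=2 → R at (8,2); v=(-1,-1)
4. t=2 → B at (6,0); v=(-1,1)
5. t=4 → T at (2,4); v=(-1,-1)
6. t=2 → L at (0,2); v=(1,-1)
7. t=2 → B at (2,0); v=(1,1)
8. t=4 → T at (6,4); v=(1,-1)

Final position: (6,4)
Wall sequence: BTRBTLBT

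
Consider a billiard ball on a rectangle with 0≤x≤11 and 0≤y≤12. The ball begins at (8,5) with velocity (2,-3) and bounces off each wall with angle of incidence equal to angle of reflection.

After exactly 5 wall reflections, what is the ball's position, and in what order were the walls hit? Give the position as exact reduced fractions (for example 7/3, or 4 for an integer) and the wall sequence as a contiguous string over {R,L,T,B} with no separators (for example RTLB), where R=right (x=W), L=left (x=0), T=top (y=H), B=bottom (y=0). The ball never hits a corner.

1. t=3/2 → R at (11,1/2); v=(-2,-3)
2. t=1/6 → B at (32/3,0); v=(-2,3)
3. t=4 → T at (8/3,12); v=(-2,-3)
4. t=4/3 → L at (0,8); v=(2,-3)
5. t=8/3 → B at (16/3,0); v=(2,3)

Final position: (16/3,0)
Wall sequence: RBTLB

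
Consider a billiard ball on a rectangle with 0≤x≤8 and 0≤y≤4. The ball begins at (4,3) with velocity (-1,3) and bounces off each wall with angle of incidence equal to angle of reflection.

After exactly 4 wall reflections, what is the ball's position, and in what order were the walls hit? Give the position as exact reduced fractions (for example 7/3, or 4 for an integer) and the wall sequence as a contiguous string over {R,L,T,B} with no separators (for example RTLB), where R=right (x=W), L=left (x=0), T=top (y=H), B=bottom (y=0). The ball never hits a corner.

1. t=1/3 → T at (11/3,4); v=(-1,-3)
2. t=4/3 → B at (7/3,0); v=(-1,3)
3. t=4/3 → T at (1,4); v=(-1,-3)
4. t=1 → L at (0,1); v=(1,-3)

Final position: (0,1)
Wall sequence: TBTL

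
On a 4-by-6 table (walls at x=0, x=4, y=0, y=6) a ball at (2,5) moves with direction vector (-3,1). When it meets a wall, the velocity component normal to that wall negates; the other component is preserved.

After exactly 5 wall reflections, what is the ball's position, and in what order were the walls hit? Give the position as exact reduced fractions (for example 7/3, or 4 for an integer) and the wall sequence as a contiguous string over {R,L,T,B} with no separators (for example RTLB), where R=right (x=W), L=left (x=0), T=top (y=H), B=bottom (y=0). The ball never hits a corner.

Final position: (4,7/3)
Wall sequence: LTRLR

1. t=2/3 → L at (0,17/3); v=(3,1)
2. t=1/3 → T at (1,6); v=(3,-1)
3. t=1 → R at (4,5); v=(-3,-1)
4. t=4/3 → L at (0,11/3); v=(3,-1)
5. t=4/3 → R at (4,7/3); v=(-3,-1)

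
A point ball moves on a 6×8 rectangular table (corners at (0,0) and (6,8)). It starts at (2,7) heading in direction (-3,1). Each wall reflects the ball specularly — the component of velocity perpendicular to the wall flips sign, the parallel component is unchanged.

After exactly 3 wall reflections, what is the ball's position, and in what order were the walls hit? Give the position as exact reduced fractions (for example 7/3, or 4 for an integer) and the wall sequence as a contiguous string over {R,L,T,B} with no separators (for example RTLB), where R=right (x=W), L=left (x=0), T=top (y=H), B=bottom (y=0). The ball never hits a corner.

Final position: (6,19/3)
Wall sequence: LTR

1. t=2/3 → L at (0,23/3); v=(3,1)
2. t=1/3 → T at (1,8); v=(3,-1)
3. t=5/3 → R at (6,19/3); v=(-3,-1)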